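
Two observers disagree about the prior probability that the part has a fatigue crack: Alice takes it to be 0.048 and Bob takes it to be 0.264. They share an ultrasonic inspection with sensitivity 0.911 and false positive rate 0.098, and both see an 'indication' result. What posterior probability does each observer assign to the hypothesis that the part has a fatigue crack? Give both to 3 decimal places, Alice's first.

P('+'|H) = 0.911, P('+'|¬H) = 0.098.
Alice: numerator 0.911·0.048 = 0.043728; evidence = 0.043728+0.098·0.952 = 0.13702; posterior = 0.319.
Bob: numerator 0.911·0.264 = 0.24050; evidence = 0.24050+0.098·0.736 = 0.31263; posterior = 0.769.

Alice: 0.319; Bob: 0.769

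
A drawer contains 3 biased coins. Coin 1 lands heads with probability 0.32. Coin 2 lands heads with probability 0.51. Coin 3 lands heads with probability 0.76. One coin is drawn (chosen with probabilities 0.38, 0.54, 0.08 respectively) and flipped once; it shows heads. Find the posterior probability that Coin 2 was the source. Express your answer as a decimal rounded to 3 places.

P(heads|C1) = 0.32; P(heads|C2) = 0.51; P(heads|C3) = 0.76.
Prior × likelihood for each source: 0.38·0.32=0.1216, 0.54·0.51=0.2754, 0.08·0.76=0.06080. Summing gives P(heads) = 0.45780.
P(Coin 2 | heads) = 0.2754 / 0.45780 = 0.602.

Posterior probability ≈ 0.602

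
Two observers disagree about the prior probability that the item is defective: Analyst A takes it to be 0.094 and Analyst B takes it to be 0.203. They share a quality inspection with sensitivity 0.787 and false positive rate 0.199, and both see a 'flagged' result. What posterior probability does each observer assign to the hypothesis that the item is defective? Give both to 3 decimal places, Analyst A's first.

P('+'|H) = 0.787, P('+'|¬H) = 0.199.
Analyst A: numerator 0.787·0.094 = 0.073978; evidence = 0.073978+0.199·0.906 = 0.25427; posterior = 0.291.
Analyst B: numerator 0.787·0.203 = 0.15976; evidence = 0.15976+0.199·0.797 = 0.31836; posterior = 0.502.

Analyst A: 0.291; Analyst B: 0.502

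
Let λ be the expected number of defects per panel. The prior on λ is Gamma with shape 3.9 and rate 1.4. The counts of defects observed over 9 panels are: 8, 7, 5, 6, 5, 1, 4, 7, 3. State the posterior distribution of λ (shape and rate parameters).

Total count ∑xᵢ = 46 over n = 9 panels.
Gamma is conjugate to the Poisson likelihood: posterior is Gamma(shape = 3.9+46 = 49.9, rate = 1.4+9 = 10.4).

Posterior: Gamma(shape=49.9, rate=10.4)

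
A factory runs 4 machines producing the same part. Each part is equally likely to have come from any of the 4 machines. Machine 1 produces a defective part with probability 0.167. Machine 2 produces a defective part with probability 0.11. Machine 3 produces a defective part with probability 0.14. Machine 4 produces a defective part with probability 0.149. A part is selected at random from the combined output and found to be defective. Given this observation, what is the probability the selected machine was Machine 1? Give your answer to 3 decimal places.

Tabulate prior·likelihood by source: [1] prior 0.25, lik 0.167, product 0.04175; [2] prior 0.25, lik 0.11, product 0.02750; [3] prior 0.25, lik 0.14, product 0.03500; [4] prior 0.25, lik 0.149, product 0.03725.
Normalizing constant = 0.14150; the posterior for Machine 1 is its product over the sum, 0.04175/0.14150 = 0.295.

Posterior probability ≈ 0.295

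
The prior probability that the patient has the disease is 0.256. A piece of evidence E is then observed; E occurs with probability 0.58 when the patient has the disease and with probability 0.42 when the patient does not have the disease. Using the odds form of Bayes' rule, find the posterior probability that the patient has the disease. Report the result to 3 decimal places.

Prior odds = 0.256/(1−0.256) = 0.34409.
Likelihood ratio for E = 0.58/0.42 = 1.3810.
Posterior odds = prior odds × LR = 0.47517.
Posterior probability = odds/(1+odds) = 0.47517/1.4752 = 0.322.

Posterior probability ≈ 0.322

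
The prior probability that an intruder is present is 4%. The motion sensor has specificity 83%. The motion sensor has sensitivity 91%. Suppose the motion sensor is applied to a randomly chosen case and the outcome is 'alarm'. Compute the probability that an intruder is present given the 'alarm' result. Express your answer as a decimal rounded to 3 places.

Let H be the event that an intruder is present. P(H) = 0.04, so P(¬H) = 0.96. With E the 'alarm' result, P(E|H) = 0.91 and P(E|¬H) = 0.17.
P(E) = 0.91·0.04 + 0.17·0.96 = 0.036400 + 0.16320 = 0.19960.
By Bayes' theorem, P(H|E) = 0.036400 / 0.19960 = 0.182.

P(H | E) ≈ 0.182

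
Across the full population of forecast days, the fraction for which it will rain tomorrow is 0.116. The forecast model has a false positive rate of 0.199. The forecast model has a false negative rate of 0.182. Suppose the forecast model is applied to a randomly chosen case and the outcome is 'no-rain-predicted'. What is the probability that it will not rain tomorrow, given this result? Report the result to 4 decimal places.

Let H be the event that it will rain tomorrow. P(H) = 0.116, so P(¬H) = 0.884. With E the 'no-rain-predicted' result, P(E|H) = 0.182 and P(E|¬H) = 0.801.
P(E) = 0.182·0.116 + 0.801·0.884 = 0.021112 + 0.70808 = 0.72920.
By Bayes' theorem, P(H|E) = 0.021112 / 0.72920 = 0.0290. Hence P(¬H|E) = 1 − 0.0290 = 0.9710.

P(¬H | E) ≈ 0.9710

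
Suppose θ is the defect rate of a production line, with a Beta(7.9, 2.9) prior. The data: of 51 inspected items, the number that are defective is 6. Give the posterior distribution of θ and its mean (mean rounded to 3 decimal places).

Posterior: Beta(13.9, 47.9); mean ≈ 0.225

Observing 6 successes and 45 failures updates Beta(7.9, 2.9) by adding the success and failure counts to the two shape parameters: α = 7.9+6 = 13.9, β = 2.9+45 = 47.9.
Posterior mean = α/(α+β) = 13.9/61.8 = 0.225.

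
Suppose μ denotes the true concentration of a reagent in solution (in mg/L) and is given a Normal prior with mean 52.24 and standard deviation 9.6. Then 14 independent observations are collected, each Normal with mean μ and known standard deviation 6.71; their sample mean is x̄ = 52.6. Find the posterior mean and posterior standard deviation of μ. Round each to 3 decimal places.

Posterior mean ≈ 52.588; posterior SD ≈ 1.763

Prior precision 1/τ₀² = 1/9.6² = 0.0108507; data precision n/σ² = 14/6.71² = 0.310945.
Posterior precision = 0.0108507 + 0.310945 = 0.321795, giving posterior SD = 1/√0.321795 = 1.763.
Posterior mean = (0.0108507·52.24 + 0.310945·52.6) / 0.321795 = 52.588.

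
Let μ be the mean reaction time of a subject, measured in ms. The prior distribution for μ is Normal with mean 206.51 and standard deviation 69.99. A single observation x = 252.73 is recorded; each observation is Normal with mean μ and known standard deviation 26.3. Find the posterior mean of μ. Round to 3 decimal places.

Prior precision 1/τ₀² = 1/69.99² = 0.00020414; data precision n/σ² = 1/26.3² = 0.00144573.
Posterior precision = 0.00020414 + 0.00144573 = 0.00164987.
Posterior mean = (0.00020414·206.51 + 0.00144573·252.73) / 0.00164987 = 247.011.

Posterior mean ≈ 247.011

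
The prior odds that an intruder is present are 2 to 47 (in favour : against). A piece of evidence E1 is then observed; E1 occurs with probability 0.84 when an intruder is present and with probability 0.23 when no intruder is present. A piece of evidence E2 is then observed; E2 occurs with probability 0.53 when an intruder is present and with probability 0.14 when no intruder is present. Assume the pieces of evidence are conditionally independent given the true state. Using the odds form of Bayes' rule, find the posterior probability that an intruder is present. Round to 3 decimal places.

Prior odds = 2/47 = 0.042553. In log-odds, ln(0.042553) = -3.1570.
Add log likelihood ratios: ln(3.6522) + ln(3.7857) = 2.6266.
Posterior log-odds = -0.53044, so posterior odds = exp(-0.53044) = 0.58834. Converting, P(H|E) = 0.58834/1.5883 = 0.370.

Posterior probability ≈ 0.370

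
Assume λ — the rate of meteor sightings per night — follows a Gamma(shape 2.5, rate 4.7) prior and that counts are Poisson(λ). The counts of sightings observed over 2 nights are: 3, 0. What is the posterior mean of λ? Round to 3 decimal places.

Total count ∑xᵢ = 3 over n = 2 nights.
Gamma is conjugate to the Poisson likelihood: posterior is Gamma(shape = 2.5+3 = 5.5, rate = 4.7+2 = 6.7).
E[λ | data] = 5.5/6.7 = 0.821.

Posterior mean ≈ 0.821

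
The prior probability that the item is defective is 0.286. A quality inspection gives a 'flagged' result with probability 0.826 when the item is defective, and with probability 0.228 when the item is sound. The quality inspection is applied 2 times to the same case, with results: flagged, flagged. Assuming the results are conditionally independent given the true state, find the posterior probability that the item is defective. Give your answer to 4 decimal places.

With H the event that the item is defective, the joint likelihood of the observed sequence is P(data|H) = 0.826·0.826 = 0.68228 and P(data|¬H) = 0.228·0.228 = 0.051984.
Bayes: P(H|data) = 0.286·0.68228 / (0.286·0.68228 + 0.714·0.051984) = 0.19513/0.23225 = 0.8402.

Posterior P(H) ≈ 0.8402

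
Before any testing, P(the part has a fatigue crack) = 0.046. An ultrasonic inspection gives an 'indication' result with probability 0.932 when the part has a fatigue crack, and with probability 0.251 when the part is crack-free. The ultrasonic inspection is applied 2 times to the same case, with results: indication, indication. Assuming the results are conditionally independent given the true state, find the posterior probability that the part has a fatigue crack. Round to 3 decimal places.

Let H be the event that the part has a fatigue crack; start with P(H) = 0.046. P('indication'|H) = 0.932, P('indication'|¬H) = 0.251.
Update on result 1 ('indication'): P(H) ← 0.932·0.0460 / (0.932·0.0460 + 0.251·0.9540) = 0.042872/0.28233 = 0.1519.
Update on result 2 ('indication'): P(H) ← 0.932·0.1519 / (0.932·0.1519 + 0.251·0.8481) = 0.14153/0.35441 = 0.3993.

Posterior P(H) ≈ 0.399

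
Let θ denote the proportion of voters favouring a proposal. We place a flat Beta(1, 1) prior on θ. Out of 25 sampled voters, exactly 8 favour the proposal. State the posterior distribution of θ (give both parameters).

Observing 8 successes and 17 failures updates Beta(1, 1) by adding the success and failure counts to the two shape parameters: α = 1+8 = 9, β = 1+17 = 18.

Posterior: Beta(9, 18)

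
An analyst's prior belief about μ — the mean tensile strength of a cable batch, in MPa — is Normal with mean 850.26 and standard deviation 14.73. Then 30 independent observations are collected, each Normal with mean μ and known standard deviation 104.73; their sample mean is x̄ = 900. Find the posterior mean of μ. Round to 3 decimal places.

Prior precision 1/τ₀² = 1/14.73² = 0.00460887; data precision n/σ² = 30/104.73² = 0.00273514.
Posterior precision = 0.00460887 + 0.00273514 = 0.00734401.
Posterior mean = (0.00460887·850.26 + 0.00273514·900) / 0.00734401 = 868.785.

Posterior mean ≈ 868.785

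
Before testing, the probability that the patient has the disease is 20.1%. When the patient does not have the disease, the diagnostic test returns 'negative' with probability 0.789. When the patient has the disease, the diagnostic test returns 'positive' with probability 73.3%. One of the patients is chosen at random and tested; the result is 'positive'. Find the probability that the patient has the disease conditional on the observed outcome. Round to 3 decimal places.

P(H | E) ≈ 0.466

Write H for 'the patient has the disease'. Prior odds H:¬H = 0.201/0.799 = 0.25156. For the 'positive' outcome, the likelihood ratio is 0.733/0.211 = 3.4739.
Posterior odds = 0.25156 × 3.4739 = 0.87392, so P(H|E) = 0.87392/(1+0.87392) = 0.466.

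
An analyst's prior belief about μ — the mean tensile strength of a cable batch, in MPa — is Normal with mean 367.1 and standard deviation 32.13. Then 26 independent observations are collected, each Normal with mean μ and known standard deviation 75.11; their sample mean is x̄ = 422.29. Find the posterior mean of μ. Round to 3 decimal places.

With known σ, the Normal prior is conjugate. Weight on the data is w = (n/σ²)/(n/σ² + 1/τ₀²) = 0.00460869/(0.00460869+0.00096868) = 0.82632.
Posterior mean = w·x̄ + (1−w)·μ₀ = 0.82632·422.29 + 0.17368·367.1 = 412.705.

Posterior mean ≈ 412.705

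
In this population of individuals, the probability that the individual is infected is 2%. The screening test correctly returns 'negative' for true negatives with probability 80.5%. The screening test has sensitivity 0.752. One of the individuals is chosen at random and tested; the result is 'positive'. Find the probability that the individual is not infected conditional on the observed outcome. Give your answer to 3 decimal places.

Let H be the event that the individual is infected. P(H) = 0.02, so P(¬H) = 0.98. With E the 'positive' result, P(E|H) = 0.752 and P(E|¬H) = 0.195.
P(E) = 0.752·0.02 + 0.195·0.98 = 0.015040 + 0.19110 = 0.20614.
By Bayes' theorem, P(H|E) = 0.015040 / 0.20614 = 0.073. Hence P(¬H|E) = 1 − 0.073 = 0.927.

P(¬H | E) ≈ 0.927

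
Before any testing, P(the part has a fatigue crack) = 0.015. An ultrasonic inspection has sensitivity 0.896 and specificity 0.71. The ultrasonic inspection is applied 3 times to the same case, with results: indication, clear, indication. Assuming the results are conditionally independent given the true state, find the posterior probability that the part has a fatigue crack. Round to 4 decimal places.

Posterior P(H) ≈ 0.0208

With H the event that the part has a fatigue crack, the joint likelihood of the observed sequence is P(data|H) = 0.896·0.104·0.896 = 0.083493 and P(data|¬H) = 0.29·0.71·0.29 = 0.059711.
Bayes: P(H|data) = 0.015·0.083493 / (0.015·0.083493 + 0.985·0.059711) = 0.0012524/0.060068 = 0.0208.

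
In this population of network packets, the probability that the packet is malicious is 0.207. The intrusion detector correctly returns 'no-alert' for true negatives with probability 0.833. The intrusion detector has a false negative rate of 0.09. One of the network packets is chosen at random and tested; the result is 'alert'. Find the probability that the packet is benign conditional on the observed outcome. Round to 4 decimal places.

P(¬H | E) ≈ 0.4128

Let H be the event that the packet is malicious. P(H) = 0.207, so P(¬H) = 0.793. With E the 'alert' result, P(E|H) = 0.91 and P(E|¬H) = 0.167.
P(E) = 0.91·0.207 + 0.167·0.793 = 0.18837 + 0.13243 = 0.32080.
By Bayes' theorem, P(H|E) = 0.18837 / 0.32080 = 0.5872. Hence P(¬H|E) = 1 − 0.5872 = 0.4128.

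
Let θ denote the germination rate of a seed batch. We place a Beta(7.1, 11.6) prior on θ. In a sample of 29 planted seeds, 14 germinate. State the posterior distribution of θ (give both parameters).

The binomial likelihood is conjugate to the Beta prior: with 14 successes and 15 failures, the posterior is Beta(7.1+14, 11.6+15) = Beta(21.1, 26.6).

Posterior: Beta(21.1, 26.6)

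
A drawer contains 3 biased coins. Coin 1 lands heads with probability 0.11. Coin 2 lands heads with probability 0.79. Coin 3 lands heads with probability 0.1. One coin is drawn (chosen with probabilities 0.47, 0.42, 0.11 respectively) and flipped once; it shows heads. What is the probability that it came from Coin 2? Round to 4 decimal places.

Tabulate prior·likelihood by source: [1] prior 0.47, lik 0.11, product 0.05170; [2] prior 0.42, lik 0.79, product 0.3318; [3] prior 0.11, lik 0.1, product 0.01100.
Normalizing constant = 0.39450; the posterior for Coin 2 is its product over the sum, 0.3318/0.39450 = 0.8411.

Posterior probability ≈ 0.8411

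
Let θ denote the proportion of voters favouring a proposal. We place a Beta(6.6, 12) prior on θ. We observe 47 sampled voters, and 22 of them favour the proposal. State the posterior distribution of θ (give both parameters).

The binomial likelihood is conjugate to the Beta prior: with 22 successes and 25 failures, the posterior is Beta(6.6+22, 12+25) = Beta(28.6, 37).

Posterior: Beta(28.6, 37)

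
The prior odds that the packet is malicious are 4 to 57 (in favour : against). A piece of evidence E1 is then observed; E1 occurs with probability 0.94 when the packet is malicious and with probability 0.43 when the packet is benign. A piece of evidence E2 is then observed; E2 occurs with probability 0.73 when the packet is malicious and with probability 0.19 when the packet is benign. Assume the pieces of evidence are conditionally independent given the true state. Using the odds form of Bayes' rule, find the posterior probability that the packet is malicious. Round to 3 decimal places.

Prior odds = 4/57 = 0.070175.
Likelihood ratio for E1 = 0.94/0.43 = 2.1860.
Likelihood ratio for E2 = 0.73/0.19 = 3.8421.
Posterior odds = prior odds × LR₁ × LR₂ = 0.58940.
Posterior probability = odds/(1+odds) = 0.58940/1.5894 = 0.371.

Posterior probability ≈ 0.371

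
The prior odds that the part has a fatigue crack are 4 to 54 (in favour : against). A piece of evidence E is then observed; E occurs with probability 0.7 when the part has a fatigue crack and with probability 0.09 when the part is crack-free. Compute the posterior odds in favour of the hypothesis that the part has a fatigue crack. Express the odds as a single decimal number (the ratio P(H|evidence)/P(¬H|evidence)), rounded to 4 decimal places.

Posterior odds ≈ 0.5761

Prior odds = 4/54 = 0.074074.
Likelihood ratio for E = 0.7/0.09 = 7.7778.
Posterior odds = prior odds × LR = 0.57613.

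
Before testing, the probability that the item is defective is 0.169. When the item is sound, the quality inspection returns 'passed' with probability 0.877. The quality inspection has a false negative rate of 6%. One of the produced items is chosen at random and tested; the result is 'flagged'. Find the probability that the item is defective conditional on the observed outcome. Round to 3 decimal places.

Let H be the event that the item is defective. P(H) = 0.169, so P(¬H) = 0.831. With E the 'flagged' result, P(E|H) = 0.94 and P(E|¬H) = 0.123.
P(E) = 0.94·0.169 + 0.123·0.831 = 0.15886 + 0.10221 = 0.26107.
By Bayes' theorem, P(H|E) = 0.15886 / 0.26107 = 0.608.

P(H | E) ≈ 0.608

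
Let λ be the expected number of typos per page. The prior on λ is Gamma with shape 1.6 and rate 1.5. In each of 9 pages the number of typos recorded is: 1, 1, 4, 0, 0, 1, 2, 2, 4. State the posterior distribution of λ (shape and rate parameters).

The Poisson likelihood adds the total count to the shape and the number of exposure periods to the rate. Here ∑xᵢ = 15 and n = 9, so shape 1.6→16.6 and rate 1.5→10.5.

Posterior: Gamma(shape=16.6, rate=10.5)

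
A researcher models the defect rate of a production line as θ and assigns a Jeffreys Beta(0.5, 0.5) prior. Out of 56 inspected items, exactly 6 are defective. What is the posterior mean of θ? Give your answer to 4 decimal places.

Posterior mean ≈ 0.1140

The binomial likelihood is conjugate to the Beta prior: with 6 successes and 50 failures, the posterior is Beta(0.5+6, 0.5+50) = Beta(6.5, 50.5).
Posterior mean = α/(α+β) = 6.5/57 = 0.1140.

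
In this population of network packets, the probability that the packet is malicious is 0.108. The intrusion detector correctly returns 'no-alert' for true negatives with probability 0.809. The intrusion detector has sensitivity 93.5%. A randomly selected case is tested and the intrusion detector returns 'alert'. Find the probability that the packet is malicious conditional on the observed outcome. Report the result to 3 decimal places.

P(H | E) ≈ 0.372

Write H for 'the packet is malicious'. Prior odds H:¬H = 0.108/0.892 = 0.12108. For the 'alert' outcome, the likelihood ratio is 0.935/0.191 = 4.8953.
Posterior odds = 0.12108 × 4.8953 = 0.59270, so P(H|E) = 0.59270/(1+0.59270) = 0.372.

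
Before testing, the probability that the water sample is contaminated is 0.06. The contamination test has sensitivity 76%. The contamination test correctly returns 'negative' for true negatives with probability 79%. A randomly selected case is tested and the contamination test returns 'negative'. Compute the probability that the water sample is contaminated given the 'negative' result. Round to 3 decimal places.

Let H be the event that the water sample is contaminated. P(H) = 0.06, so P(¬H) = 0.94. With E the 'negative' result, P(E|H) = 0.24 and P(E|¬H) = 0.79.
P(E) = 0.24·0.06 + 0.79·0.94 = 0.014400 + 0.74260 = 0.75700.
By Bayes' theorem, P(H|E) = 0.014400 / 0.75700 = 0.019.

P(H | E) ≈ 0.019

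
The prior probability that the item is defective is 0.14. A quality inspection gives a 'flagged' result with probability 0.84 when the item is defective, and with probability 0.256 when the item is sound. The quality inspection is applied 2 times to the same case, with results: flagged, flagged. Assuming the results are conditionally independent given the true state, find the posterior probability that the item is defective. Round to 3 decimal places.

With H the event that the item is defective, the joint likelihood of the observed sequence is P(data|H) = 0.84·0.84 = 0.70560 and P(data|¬H) = 0.256·0.256 = 0.065536.
Bayes: P(H|data) = 0.14·0.70560 / (0.14·0.70560 + 0.86·0.065536) = 0.098784/0.15514 = 0.6367.

Posterior P(H) ≈ 0.637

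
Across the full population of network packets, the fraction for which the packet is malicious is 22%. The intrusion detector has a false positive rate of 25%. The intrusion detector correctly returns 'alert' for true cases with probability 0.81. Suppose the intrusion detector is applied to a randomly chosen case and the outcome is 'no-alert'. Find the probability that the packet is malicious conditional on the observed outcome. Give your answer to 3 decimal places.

P(H | E) ≈ 0.067

Write H for 'the packet is malicious'. Prior odds H:¬H = 0.22/0.78 = 0.28205. For the 'no-alert' outcome, the likelihood ratio is 0.19/0.75 = 0.25333.
Posterior odds = 0.28205 × 0.25333 = 0.071453, so P(H|E) = 0.071453/(1+0.071453) = 0.067.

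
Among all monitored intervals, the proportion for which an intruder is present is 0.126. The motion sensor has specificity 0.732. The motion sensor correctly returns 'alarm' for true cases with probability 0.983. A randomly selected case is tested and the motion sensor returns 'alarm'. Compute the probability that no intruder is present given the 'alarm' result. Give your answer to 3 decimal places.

Let H be the event that an intruder is present. P(H) = 0.126, so P(¬H) = 0.874. With E the 'alarm' result, P(E|H) = 0.983 and P(E|¬H) = 0.268.
P(E) = 0.983·0.126 + 0.268·0.874 = 0.12386 + 0.23423 = 0.35809.
By Bayes' theorem, P(H|E) = 0.12386 / 0.35809 = 0.346. Hence P(¬H|E) = 1 − 0.346 = 0.654.

P(¬H | E) ≈ 0.654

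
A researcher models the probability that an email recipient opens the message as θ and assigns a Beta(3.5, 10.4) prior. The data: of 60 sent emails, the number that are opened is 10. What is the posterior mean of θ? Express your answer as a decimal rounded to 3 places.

Observing 10 successes and 50 failures updates Beta(3.5, 10.4) by adding the success and failure counts to the two shape parameters: α = 3.5+10 = 13.5, β = 10.4+50 = 60.4.
E[θ | data] = 13.5/(13.5+60.4) = 0.183.

Posterior mean ≈ 0.183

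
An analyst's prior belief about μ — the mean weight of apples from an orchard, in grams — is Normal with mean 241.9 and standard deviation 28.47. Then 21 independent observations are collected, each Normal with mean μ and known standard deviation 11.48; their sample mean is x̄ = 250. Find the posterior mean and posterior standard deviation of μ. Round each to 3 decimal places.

With known σ, the Normal prior is conjugate. Weight on the data is w = (n/σ²)/(n/σ² + 1/τ₀²) = 0.159344/(0.159344+0.00123374) = 0.99232.
Posterior mean = w·x̄ + (1−w)·μ₀ = 0.99232·250 + 0.0076832·241.9 = 249.938. Posterior variance = 1/(0.159344+0.00123374) = 6.22752, so SD = 2.495.

Posterior mean ≈ 249.938; posterior SD ≈ 2.495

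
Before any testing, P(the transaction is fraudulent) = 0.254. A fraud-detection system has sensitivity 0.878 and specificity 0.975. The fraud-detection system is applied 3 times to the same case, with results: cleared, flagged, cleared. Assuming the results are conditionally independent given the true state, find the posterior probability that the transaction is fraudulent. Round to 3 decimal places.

Posterior P(H) ≈ 0.158

Let H be the event that the transaction is fraudulent; start with P(H) = 0.254. P('flagged'|H) = 0.878, P('flagged'|¬H) = 0.025.
Update on result 1 ('cleared'): P(H) ← 0.122·0.2540 / (0.122·0.2540 + 0.975·0.7460) = 0.030988/0.75834 = 0.0409.
Update on result 2 ('flagged'): P(H) ← 0.878·0.0409 / (0.878·0.0409 + 0.025·0.9591) = 0.035878/0.059856 = 0.5994.
Update on result 3 ('cleared'): P(H) ← 0.122·0.5994 / (0.122·0.5994 + 0.975·0.4006) = 0.073127/0.46371 = 0.1577.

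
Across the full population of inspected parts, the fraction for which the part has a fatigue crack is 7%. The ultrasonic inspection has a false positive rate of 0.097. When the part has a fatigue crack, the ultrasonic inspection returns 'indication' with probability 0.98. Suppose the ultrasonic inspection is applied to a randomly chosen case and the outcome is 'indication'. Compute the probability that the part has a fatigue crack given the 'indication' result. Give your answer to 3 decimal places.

P(H | E) ≈ 0.432

Let H be the event that the part has a fatigue crack. P(H) = 0.07, so P(¬H) = 0.93. With E the 'indication' result, P(E|H) = 0.98 and P(E|¬H) = 0.097.
P(E) = 0.98·0.07 + 0.097·0.93 = 0.068600 + 0.090210 = 0.15881.
By Bayes' theorem, P(H|E) = 0.068600 / 0.15881 = 0.432.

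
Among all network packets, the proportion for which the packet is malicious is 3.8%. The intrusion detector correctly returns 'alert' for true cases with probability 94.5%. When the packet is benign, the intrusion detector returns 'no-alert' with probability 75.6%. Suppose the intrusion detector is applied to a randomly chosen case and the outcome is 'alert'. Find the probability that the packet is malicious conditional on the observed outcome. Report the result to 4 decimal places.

P(H | E) ≈ 0.1327

Let H be the event that the packet is malicious. P(H) = 0.038, so P(¬H) = 0.962. With E the 'alert' result, P(E|H) = 0.945 and P(E|¬H) = 0.244.
P(E) = 0.945·0.038 + 0.244·0.962 = 0.035910 + 0.23473 = 0.27064.
By Bayes' theorem, P(H|E) = 0.035910 / 0.27064 = 0.1327.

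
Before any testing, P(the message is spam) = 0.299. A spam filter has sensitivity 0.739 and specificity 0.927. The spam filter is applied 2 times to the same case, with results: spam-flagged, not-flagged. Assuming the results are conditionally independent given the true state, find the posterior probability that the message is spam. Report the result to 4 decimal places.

Posterior P(H) ≈ 0.5487

Let H be the event that the message is spam; start with P(H) = 0.299. P('spam-flagged'|H) = 0.739, P('spam-flagged'|¬H) = 0.073.
Update on result 1 ('spam-flagged'): P(H) ← 0.739·0.2990 / (0.739·0.2990 + 0.073·0.7010) = 0.22096/0.27213 = 0.8120.
Update on result 2 ('not-flagged'): P(H) ← 0.261·0.8120 / (0.261·0.8120 + 0.927·0.1880) = 0.21192/0.38624 = 0.5487.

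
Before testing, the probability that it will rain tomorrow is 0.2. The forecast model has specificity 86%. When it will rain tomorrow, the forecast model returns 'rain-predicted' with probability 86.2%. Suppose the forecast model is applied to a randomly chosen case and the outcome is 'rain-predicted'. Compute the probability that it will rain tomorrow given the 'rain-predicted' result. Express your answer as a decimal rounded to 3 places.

Let H be the event that it will rain tomorrow. P(H) = 0.2, so P(¬H) = 0.8. With E the 'rain-predicted' result, P(E|H) = 0.862 and P(E|¬H) = 0.14.
P(E) = 0.862·0.2 + 0.14·0.8 = 0.17240 + 0.11200 = 0.28440.
By Bayes' theorem, P(H|E) = 0.17240 / 0.28440 = 0.606.

P(H | E) ≈ 0.606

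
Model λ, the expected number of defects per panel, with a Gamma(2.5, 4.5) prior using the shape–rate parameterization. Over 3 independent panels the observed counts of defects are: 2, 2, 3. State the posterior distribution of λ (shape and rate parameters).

Total count ∑xᵢ = 7 over n = 3 panels.
Gamma is conjugate to the Poisson likelihood: posterior is Gamma(shape = 2.5+7 = 9.5, rate = 4.5+3 = 7.5).

Posterior: Gamma(shape=9.5, rate=7.5)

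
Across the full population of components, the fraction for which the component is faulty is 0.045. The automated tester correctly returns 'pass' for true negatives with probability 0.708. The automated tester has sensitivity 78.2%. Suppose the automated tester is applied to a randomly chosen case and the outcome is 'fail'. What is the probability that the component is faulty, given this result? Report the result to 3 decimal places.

Write H for 'the component is faulty'. Prior odds H:¬H = 0.045/0.955 = 0.047120. For the 'fail' outcome, the likelihood ratio is 0.782/0.292 = 2.6781.
Posterior odds = 0.047120 × 2.6781 = 0.12619, so P(H|E) = 0.12619/(1+0.12619) = 0.112.

P(H | E) ≈ 0.112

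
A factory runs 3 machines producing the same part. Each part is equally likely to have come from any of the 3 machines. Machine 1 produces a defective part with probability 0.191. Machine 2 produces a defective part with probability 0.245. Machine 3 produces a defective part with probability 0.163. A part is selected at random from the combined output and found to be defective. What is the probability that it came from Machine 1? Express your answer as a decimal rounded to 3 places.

Posterior probability ≈ 0.319

P(defective|M1) = 0.191; P(defective|M2) = 0.245; P(defective|M3) = 0.163.
Prior × likelihood for each source: 0.333333·0.191=0.06367, 0.333333·0.245=0.08167, 0.333333·0.163=0.05433. Summing gives P(defective) = 0.19967.
P(Machine 1 | defective) = 0.06367 / 0.19967 = 0.319.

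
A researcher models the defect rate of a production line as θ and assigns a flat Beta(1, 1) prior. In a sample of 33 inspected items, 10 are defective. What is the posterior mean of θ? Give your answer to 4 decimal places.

Posterior mean ≈ 0.3143

Observing 10 successes and 23 failures updates Beta(1, 1) by adding the success and failure counts to the two shape parameters: α = 1+10 = 11, β = 1+23 = 24.
Posterior mean = α/(α+β) = 11/35 = 0.3143.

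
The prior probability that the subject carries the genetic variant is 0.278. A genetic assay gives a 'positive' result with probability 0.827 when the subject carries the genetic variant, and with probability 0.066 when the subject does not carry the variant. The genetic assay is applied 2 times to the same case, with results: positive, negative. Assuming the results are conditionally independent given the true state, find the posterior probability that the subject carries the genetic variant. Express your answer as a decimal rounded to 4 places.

Posterior P(H) ≈ 0.4719

With H the event that the subject carries the genetic variant, the joint likelihood of the observed sequence is P(data|H) = 0.827·0.173 = 0.14307 and P(data|¬H) = 0.066·0.934 = 0.061644.
Bayes: P(H|data) = 0.278·0.14307 / (0.278·0.14307 + 0.722·0.061644) = 0.039774/0.084281 = 0.4719.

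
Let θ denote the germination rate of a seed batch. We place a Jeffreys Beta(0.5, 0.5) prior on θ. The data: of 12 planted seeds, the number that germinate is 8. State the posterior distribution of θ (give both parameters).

Observing 8 successes and 4 failures updates Beta(0.5, 0.5) by adding the success and failure counts to the two shape parameters: α = 0.5+8 = 8.5, β = 0.5+4 = 4.5.

Posterior: Beta(8.5, 4.5)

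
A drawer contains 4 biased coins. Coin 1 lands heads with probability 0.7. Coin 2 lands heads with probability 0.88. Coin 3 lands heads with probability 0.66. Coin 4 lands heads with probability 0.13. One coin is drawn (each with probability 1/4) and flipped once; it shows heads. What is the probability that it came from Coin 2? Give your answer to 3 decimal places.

Tabulate prior·likelihood by source: [1] prior 0.25, lik 0.7, product 0.1750; [2] prior 0.25, lik 0.88, product 0.2200; [3] prior 0.25, lik 0.66, product 0.1650; [4] prior 0.25, lik 0.13, product 0.03250.
Normalizing constant = 0.59250; the posterior for Coin 2 is its product over the sum, 0.2200/0.59250 = 0.371.

Posterior probability ≈ 0.371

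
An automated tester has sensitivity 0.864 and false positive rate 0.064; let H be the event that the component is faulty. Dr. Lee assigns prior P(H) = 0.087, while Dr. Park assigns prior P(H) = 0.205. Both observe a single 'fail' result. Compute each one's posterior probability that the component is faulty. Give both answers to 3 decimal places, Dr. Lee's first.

P('+'|H) = 0.864, P('+'|¬H) = 0.064.
Dr. Lee: numerator 0.864·0.087 = 0.075168; evidence = 0.075168+0.064·0.913 = 0.13360; posterior = 0.563.
Dr. Park: numerator 0.864·0.205 = 0.17712; evidence = 0.17712+0.064·0.795 = 0.22800; posterior = 0.777.

Dr. Lee: 0.563; Dr. Park: 0.777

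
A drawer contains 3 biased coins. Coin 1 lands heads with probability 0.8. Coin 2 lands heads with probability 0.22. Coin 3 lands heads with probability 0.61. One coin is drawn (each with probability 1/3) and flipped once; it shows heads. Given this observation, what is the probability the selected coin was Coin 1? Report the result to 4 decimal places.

Posterior probability ≈ 0.4908

P(heads|C1) = 0.8; P(heads|C2) = 0.22; P(heads|C3) = 0.61.
Prior × likelihood for each source: 0.333333·0.8=0.2667, 0.333333·0.22=0.07333, 0.333333·0.61=0.2033. Summing gives P(heads) = 0.54333.
P(Coin 1 | heads) = 0.2667 / 0.54333 = 0.4908.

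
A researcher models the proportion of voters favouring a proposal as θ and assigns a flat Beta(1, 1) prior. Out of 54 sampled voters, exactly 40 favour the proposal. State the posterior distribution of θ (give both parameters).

The binomial likelihood is conjugate to the Beta prior: with 40 successes and 14 failures, the posterior is Beta(1+40, 1+14) = Beta(41, 15).

Posterior: Beta(41, 15)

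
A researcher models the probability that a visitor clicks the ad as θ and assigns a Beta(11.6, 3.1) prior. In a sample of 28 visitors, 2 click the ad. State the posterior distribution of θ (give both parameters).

Posterior: Beta(13.6, 29.1)

The binomial likelihood is conjugate to the Beta prior: with 2 successes and 26 failures, the posterior is Beta(11.6+2, 3.1+26) = Beta(13.6, 29.1).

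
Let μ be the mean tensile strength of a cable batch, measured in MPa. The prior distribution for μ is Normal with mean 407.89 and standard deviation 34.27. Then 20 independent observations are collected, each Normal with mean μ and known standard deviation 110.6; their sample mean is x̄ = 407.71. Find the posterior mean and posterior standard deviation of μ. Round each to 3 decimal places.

Prior precision 1/τ₀² = 1/34.27² = 0.00085147; data precision n/σ² = 20/110.6² = 0.00163501.
Posterior precision = 0.00085147 + 0.00163501 = 0.00248648, giving posterior SD = 1/√0.00248648 = 20.054.
Posterior mean = (0.00085147·407.89 + 0.00163501·407.71) / 0.00248648 = 407.772.

Posterior mean ≈ 407.772; posterior SD ≈ 20.054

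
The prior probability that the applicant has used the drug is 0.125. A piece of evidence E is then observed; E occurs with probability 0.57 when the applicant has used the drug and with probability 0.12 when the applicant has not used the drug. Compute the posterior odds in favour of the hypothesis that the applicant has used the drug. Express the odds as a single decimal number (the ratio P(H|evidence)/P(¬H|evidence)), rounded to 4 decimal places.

Posterior odds ≈ 0.6786

Prior odds = 0.125/(1−0.125) = 0.14286. In log-odds, ln(0.14286) = -1.9459.
Add log likelihood ratio: ln(4.7500) = 1.5581.
Posterior log-odds = -0.38777, so posterior odds = exp(-0.38777) = 0.67857.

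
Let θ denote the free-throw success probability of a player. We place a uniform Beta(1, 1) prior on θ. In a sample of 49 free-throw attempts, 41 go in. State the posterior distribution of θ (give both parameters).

The binomial likelihood is conjugate to the Beta prior: with 41 successes and 8 failures, the posterior is Beta(1+41, 1+8) = Beta(42, 9).

Posterior: Beta(42, 9)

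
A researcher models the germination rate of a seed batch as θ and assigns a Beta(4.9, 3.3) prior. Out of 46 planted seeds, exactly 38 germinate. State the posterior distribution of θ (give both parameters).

The binomial likelihood is conjugate to the Beta prior: with 38 successes and 8 failures, the posterior is Beta(4.9+38, 3.3+8) = Beta(42.9, 11.3).

Posterior: Beta(42.9, 11.3)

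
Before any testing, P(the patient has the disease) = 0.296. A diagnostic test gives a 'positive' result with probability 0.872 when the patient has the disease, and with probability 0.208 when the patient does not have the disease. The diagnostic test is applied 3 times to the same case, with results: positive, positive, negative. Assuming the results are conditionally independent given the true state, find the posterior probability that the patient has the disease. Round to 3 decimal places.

With H the event that the patient has the disease, the joint likelihood of the observed sequence is P(data|H) = 0.872·0.872·0.128 = 0.097329 and P(data|¬H) = 0.208·0.208·0.792 = 0.034265.
Bayes: P(H|data) = 0.296·0.097329 / (0.296·0.097329 + 0.704·0.034265) = 0.028809/0.052932 = 0.5443.

Posterior P(H) ≈ 0.544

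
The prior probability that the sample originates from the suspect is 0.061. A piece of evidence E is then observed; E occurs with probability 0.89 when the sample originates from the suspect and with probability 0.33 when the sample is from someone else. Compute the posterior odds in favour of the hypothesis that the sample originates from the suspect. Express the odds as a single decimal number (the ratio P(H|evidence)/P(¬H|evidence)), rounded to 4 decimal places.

Prior odds = 0.061/(1−0.061) = 0.064963.
Likelihood ratio for E = 0.89/0.33 = 2.6970.
Posterior odds = prior odds × LR = 0.17520.

Posterior odds ≈ 0.1752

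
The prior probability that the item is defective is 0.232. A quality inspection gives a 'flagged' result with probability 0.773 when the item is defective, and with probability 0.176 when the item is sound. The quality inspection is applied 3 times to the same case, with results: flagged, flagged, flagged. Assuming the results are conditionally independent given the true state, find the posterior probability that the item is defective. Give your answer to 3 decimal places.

Posterior P(H) ≈ 0.962

With H the event that the item is defective, the joint likelihood of the observed sequence is P(data|H) = 0.773·0.773·0.773 = 0.46189 and P(data|¬H) = 0.176·0.176·0.176 = 0.0054518.
Bayes: P(H|data) = 0.232·0.46189 / (0.232·0.46189 + 0.768·0.0054518) = 0.10716/0.11135 = 0.9624.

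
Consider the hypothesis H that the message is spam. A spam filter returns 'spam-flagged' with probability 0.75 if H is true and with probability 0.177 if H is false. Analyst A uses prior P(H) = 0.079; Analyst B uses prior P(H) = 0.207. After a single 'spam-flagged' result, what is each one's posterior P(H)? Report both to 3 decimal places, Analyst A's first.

The likelihood ratio for a 'spam-flagged' result is 0.75/0.177 = 4.2373.
Analyst A: prior odds 0.079/0.921 = 0.085776; posterior odds 0.36346; posterior probability 0.267.
Analyst B: prior odds 0.207/0.793 = 0.26103; posterior odds 1.1061; posterior probability 0.525.

Analyst A: 0.267; Analyst B: 0.525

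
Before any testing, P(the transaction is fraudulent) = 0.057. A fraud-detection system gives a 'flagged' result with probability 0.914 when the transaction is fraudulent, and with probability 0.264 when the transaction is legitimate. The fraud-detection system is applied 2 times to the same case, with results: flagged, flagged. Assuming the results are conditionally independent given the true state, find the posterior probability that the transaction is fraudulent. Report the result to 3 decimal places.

With H the event that the transaction is fraudulent, the joint likelihood of the observed sequence is P(data|H) = 0.914·0.914 = 0.83540 and P(data|¬H) = 0.264·0.264 = 0.069696.
Bayes: P(H|data) = 0.057·0.83540 / (0.057·0.83540 + 0.943·0.069696) = 0.047618/0.11334 = 0.4201.

Posterior P(H) ≈ 0.420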